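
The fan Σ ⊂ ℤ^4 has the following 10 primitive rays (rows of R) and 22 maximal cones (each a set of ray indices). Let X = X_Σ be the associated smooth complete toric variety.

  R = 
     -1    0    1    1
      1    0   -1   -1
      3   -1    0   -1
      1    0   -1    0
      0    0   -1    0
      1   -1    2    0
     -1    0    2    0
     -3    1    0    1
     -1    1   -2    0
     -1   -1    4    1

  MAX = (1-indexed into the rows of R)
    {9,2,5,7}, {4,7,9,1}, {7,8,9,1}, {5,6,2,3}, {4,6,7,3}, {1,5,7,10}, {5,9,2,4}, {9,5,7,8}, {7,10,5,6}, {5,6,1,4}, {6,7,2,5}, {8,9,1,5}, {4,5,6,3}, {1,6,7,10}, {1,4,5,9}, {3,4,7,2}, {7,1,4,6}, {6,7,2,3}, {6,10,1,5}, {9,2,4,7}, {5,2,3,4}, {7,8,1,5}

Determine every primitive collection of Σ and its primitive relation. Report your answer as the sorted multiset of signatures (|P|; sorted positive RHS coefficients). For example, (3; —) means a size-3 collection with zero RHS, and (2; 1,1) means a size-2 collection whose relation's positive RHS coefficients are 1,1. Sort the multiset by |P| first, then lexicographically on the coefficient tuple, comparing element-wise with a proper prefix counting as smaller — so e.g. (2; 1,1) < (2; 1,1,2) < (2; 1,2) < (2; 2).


18 minimal non-faces of Δ(Σ) (on 10 rays):

  • {1,2}:  v_{1} + v_{2} = 0  →  sig = (2; —)
  • {3,8}:  v_{3} + v_{8} = 0  →  sig = (2; —)
  • {6,9}:  v_{6} + v_{9} = 0  →  sig = (2; —)
  • {1,3}:  v_{1} + v_{3} = v_{4} + v_{6}  →  sig = (2; 1,1)
  • {3,9}:  v_{3} + v_{9} = v_{2} + v_{4}  →  sig = (2; 1,1)
  • {4,8}:  v_{4} + v_{8} = v_{1} + v_{9}  →  sig = (2; 1,1)
  • {4,10}:  v_{4} + v_{10} = v_{1} + v_{6}  →  sig = (2; 1,1)
  • {2,8}:  v_{2} + v_{8} = v_{5} + v_{7} + v_{9}  →  sig = (2; 1,1,1)
  • {2,10}:  v_{2} + v_{10} = v_{5} + v_{6} + v_{7}  →  sig = (2; 1,1,1)
  • {6,8}:  v_{6} + v_{8} = v_{1} + v_{5} + v_{7}  →  sig = (2; 1,1,1)
  • {9,10}:  v_{9} + v_{10} = v_{1} + v_{5} + v_{7}  →  sig = (2; 1,1,1)
  • {3,10}:  v_{3} + v_{10} = 2·v_{6}  →  sig = (2; 2)
  • {8,10}:  v_{8} + v_{10} = 2·v_{1} + 2·v_{5} + 2·v_{7}  →  sig = (2; 2,2,2)
  • {4,5,7}:  v_{4} + v_{5} + v_{7} = 0  →  sig = (3; —)
  • {2,4,6}:  v_{2} + v_{4} + v_{6} = v_{3}  →  sig = (3; 1)
  • {3,5,7}:  v_{3} + v_{5} + v_{7} = v_{2} + v_{6}  →  sig = (3; 1,1)
  • {1,5,6,7}:  v_{1} + v_{5} + v_{6} + v_{7} = v_{10}  →  sig = (4; 1)
  • {1,5,7,9}:  v_{1} + v_{5} + v_{7} + v_{9} = v_{8}  →  sig = (4; 1)

Signatures (|P|; sorted positive RHS coefficients), sorted:
[(2; —), (2; —), (2; —), (2; 1,1), (2; 1,1), (2; 1,1), (2; 1,1), (2; 1,1,1), (2; 1,1,1), (2; 1,1,1), (2; 1,1,1), (2; 2), (2; 2,2,2), (3; —), (3; 1), (3; 1,1), (4; 1), (4; 1)]


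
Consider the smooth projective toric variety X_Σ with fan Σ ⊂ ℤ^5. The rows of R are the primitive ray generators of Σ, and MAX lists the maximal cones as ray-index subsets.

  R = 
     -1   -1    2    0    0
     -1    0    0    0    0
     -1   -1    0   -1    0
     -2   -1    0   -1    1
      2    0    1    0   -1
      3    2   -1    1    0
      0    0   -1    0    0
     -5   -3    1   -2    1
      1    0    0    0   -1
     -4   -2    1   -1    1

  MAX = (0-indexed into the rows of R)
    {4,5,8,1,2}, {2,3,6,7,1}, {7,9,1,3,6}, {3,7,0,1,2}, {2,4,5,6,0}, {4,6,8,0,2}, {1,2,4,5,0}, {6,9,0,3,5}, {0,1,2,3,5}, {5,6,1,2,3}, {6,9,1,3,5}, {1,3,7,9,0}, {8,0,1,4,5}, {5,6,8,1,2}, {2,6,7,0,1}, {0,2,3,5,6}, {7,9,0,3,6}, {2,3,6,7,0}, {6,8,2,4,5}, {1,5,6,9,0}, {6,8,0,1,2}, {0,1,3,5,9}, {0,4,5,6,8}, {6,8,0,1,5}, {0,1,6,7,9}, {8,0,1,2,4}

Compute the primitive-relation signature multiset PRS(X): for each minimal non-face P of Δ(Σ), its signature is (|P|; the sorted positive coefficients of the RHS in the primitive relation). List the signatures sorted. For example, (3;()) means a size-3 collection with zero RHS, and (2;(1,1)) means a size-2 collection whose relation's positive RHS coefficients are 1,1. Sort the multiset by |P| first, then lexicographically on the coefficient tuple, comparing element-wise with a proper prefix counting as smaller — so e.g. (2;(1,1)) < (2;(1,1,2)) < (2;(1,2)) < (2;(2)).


Primitive collections (12):

  P={2,9}:  v_{2} + v_{9} = v_{7}  so sig = (2;(1))
  P={3,8}:  v_{3} + v_{8} = v_{2}  so sig = (2;(1))
  P={5,7}:  v_{5} + v_{7} = v_{3}  so sig = (2;(1))
  P={4,9}:  v_{4} + v_{9} = v_{0} + v_{2}  so sig = (2;(1,1))
  P={8,9}:  v_{8} + v_{9} = v_{0} + v_{1} + v_{2} + v_{6}  so sig = (2;(1,1,1,1))
  P={7,8}:  v_{7} + v_{8} = v_{0} + v_{1} + 2·v_{2} + v_{6}  so sig = (2;(1,1,1,2))
  P={3,4}:  v_{3} + v_{4} = v_{0} + 2·v_{2} + v_{5}  so sig = (2;(1,1,2))
  P={4,7}:  v_{4} + v_{7} = v_{0} + 2·v_{2}  so sig = (2;(1,2))
  P={1,4,6}:  v_{1} + v_{4} + v_{6} = v_{8}  so sig = (3;(1))
  P={0,1,3,6}:  v_{0} + v_{1} + v_{3} + v_{6} = v_{9}  so sig = (4;(1))
  P={0,2,5,8}:  v_{0} + v_{2} + v_{5} + v_{8} = v_{4}  so sig = (4;(1))
  P={0,1,2,5,6}:  v_{0} + v_{1} + v_{2} + v_{5} + v_{6} = 0  so sig = (5;())

so the primitive-relation signature multiset is
[(2;(1)), (2;(1)), (2;(1)), (2;(1,1)), (2;(1,1,1,1)), (2;(1,1,1,2)), (2;(1,1,2)), (2;(1,2)), (3;(1)), (4;(1)), (4;(1)), (5;())]


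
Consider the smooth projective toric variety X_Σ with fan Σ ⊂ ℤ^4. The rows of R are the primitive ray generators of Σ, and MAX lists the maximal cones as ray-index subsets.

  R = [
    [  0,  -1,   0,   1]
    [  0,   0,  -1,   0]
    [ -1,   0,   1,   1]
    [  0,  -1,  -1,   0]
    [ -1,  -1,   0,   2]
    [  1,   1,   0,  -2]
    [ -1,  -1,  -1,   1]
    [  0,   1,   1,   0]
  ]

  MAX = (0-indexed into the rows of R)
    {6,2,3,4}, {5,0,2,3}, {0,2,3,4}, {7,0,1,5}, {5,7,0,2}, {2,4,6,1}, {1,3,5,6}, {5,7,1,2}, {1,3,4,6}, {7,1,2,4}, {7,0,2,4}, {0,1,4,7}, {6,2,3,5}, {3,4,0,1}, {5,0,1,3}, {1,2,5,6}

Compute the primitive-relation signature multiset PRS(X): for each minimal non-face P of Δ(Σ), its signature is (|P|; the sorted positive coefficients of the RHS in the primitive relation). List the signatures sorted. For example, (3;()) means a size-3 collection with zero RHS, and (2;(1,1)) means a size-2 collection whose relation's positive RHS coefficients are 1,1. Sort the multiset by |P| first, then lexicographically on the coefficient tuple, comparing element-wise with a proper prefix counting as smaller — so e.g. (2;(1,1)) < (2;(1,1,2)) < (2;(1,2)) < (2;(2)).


6 collections generate NE(X_Σ); each relation:

  • {3,7}:  v_{3} + v_{7} = 0 — sig = (2;())
  • {4,5}:  v_{4} + v_{5} = 0 — sig = (2;())
  • {0,6}:  v_{0} + v_{6} = v_{3} + v_{4} — sig = (2;(1,1))
  • {6,7}:  v_{6} + v_{7} = v_{1} + v_{2} — sig = (2;(1,1))
  • {0,1,2}:  v_{0} + v_{1} + v_{2} = v_{4} — sig = (3;(1))
  • {1,2,3}:  v_{1} + v_{2} + v_{3} = v_{6} — sig = (3;(1))

Signatures (|P|; sorted positive RHS coefficients), sorted:
{ (2;()) ×2,  (2;(1,1)) ×2,  (3;(1)) ×2 }


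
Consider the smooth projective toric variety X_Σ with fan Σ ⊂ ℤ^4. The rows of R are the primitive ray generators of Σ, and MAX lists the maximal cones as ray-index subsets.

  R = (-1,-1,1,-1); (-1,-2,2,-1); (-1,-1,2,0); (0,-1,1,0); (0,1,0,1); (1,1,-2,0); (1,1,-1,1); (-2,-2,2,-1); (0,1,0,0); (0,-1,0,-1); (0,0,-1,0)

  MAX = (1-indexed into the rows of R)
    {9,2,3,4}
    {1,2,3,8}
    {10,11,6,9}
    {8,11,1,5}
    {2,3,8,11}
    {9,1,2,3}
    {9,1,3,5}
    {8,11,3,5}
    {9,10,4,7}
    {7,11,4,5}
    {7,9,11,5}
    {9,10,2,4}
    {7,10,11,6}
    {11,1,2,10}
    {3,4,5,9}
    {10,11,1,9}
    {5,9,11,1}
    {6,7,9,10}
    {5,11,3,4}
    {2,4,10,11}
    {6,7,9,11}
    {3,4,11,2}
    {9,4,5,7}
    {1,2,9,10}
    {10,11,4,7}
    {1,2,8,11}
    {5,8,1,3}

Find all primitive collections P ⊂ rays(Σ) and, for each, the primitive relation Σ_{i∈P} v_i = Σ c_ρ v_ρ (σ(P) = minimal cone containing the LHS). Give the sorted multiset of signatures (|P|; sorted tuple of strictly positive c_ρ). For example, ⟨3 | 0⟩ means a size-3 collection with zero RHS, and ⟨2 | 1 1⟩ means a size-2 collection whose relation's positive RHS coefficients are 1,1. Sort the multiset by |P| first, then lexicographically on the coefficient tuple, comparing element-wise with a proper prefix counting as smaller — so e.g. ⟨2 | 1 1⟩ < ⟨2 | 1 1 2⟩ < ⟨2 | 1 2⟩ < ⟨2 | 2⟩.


The 22 primitive collections of Σ (r=11, n=4):

  P = {1,7}:  v_{1} + v_{7} = 0  so sig = ⟨2 | 0⟩
  P = {3,6}:  v_{3} + v_{6} = 0  so sig = ⟨2 | 0⟩
  P = {5,10}:  v_{5} + v_{10} = 0  so sig = ⟨2 | 0⟩
  P = {1,4}:  v_{1} + v_{4} = v_{2}  so sig = ⟨2 | 1⟩
  P = {2,5}:  v_{2} + v_{5} = v_{3}  so sig = ⟨2 | 1⟩
  P = {2,6}:  v_{2} + v_{6} = v_{10}  so sig = ⟨2 | 1⟩
  P = {2,7}:  v_{2} + v_{7} = v_{4}  so sig = ⟨2 | 1⟩
  P = {3,10}:  v_{3} + v_{10} = v_{2}  so sig = ⟨2 | 1⟩
  P = {3,7}:  v_{3} + v_{7} = v_{4} + v_{5}  so sig = ⟨2 | 1 1⟩
  P = {4,6}:  v_{4} + v_{6} = v_{7} + v_{10}  so sig = ⟨2 | 1 1⟩
  P = {6,8}:  v_{6} + v_{8} = v_{1} + v_{11}  so sig = ⟨2 | 1 1⟩
  P = {7,8}:  v_{7} + v_{8} = v_{3} + v_{11}  so sig = ⟨2 | 1 1⟩
  P = {1,6}:  v_{1} + v_{6} = v_{9} + v_{10} + v_{11}  so sig = ⟨2 | 1 1 1⟩
  P = {4,8}:  v_{4} + v_{8} = v_{2} + v_{3} + v_{11}  so sig = ⟨2 | 1 1 1⟩
  P = {5,6}:  v_{5} + v_{6} = v_{7} + v_{9} + v_{11}  so sig = ⟨2 | 1 1 1⟩
  P = {8,10}:  v_{8} + v_{10} = v_{1} + v_{2} + v_{11}  so sig = ⟨2 | 1 1 1⟩
  P = {8,9}:  v_{8} + v_{9} = 2·v_{1} + v_{5}  so sig = ⟨2 | 1 2⟩
  P = {4,9,11}:  v_{4} + v_{9} + v_{11} = 0  so sig = ⟨3 | 0⟩
  P = {1,3,11}:  v_{1} + v_{3} + v_{11} = v_{8}  so sig = ⟨3 | 1⟩
  P = {2,9,11}:  v_{2} + v_{9} + v_{11} = v_{1}  so sig = ⟨3 | 1⟩
  P = {3,9,11}:  v_{3} + v_{9} + v_{11} = v_{1} + v_{5}  so sig = ⟨3 | 1 1⟩
  P = {7,9,10,11}:  v_{7} + v_{9} + v_{10} + v_{11} = v_{6}  so sig = ⟨4 | 1⟩

Hence PRS(X_Σ) =
{ ⟨2 | 0⟩ ×3,  ⟨2 | 1⟩ ×5,  ⟨2 | 1 1⟩ ×4,  ⟨2 | 1 1 1⟩ ×4,  ⟨2 | 1 2⟩,  ⟨3 | 0⟩,  ⟨3 | 1⟩ ×2,  ⟨3 | 1 1⟩,  ⟨4 | 1⟩ }


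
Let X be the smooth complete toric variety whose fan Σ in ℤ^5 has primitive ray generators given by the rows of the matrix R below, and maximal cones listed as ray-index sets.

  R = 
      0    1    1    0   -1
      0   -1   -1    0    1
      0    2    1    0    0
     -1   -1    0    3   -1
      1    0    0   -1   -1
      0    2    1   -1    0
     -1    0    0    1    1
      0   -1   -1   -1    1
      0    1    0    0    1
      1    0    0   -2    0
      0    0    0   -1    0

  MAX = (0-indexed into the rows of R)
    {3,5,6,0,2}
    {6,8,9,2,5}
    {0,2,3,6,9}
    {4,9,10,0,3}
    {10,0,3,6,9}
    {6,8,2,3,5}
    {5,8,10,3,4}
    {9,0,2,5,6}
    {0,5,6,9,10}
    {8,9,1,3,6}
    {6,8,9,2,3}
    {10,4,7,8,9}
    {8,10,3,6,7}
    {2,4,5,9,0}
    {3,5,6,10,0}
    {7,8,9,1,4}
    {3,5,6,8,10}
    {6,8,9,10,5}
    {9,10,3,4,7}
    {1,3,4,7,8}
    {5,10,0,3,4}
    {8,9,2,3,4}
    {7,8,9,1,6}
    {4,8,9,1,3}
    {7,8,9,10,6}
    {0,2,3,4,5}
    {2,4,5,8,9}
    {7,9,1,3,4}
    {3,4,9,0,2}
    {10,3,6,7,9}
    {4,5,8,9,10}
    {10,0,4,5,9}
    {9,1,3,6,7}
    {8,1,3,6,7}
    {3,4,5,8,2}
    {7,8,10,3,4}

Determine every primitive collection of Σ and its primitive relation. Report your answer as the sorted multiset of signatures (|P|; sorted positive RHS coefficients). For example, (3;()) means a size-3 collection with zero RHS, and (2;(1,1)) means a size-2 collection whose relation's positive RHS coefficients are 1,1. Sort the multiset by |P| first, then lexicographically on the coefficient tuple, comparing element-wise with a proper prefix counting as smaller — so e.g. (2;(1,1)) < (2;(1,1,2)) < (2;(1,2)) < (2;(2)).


Primitive collections (13):

  • {0,1}:  v_{0} + v_{1} = 0  →  sig = (2;())
  • {4,6}:  v_{4} + v_{6} = 0  →  sig = (2;())
  • {0,7}:  v_{0} + v_{7} = v_{10}  →  sig = (2;(1))
  • {0,8}:  v_{0} + v_{8} = v_{2}  →  sig = (2;(1))
  • {1,2}:  v_{1} + v_{2} = v_{8}  →  sig = (2;(1))
  • {1,10}:  v_{1} + v_{10} = v_{7}  →  sig = (2;(1))
  • {2,10}:  v_{2} + v_{10} = v_{5}  →  sig = (2;(1))
  • {1,5}:  v_{1} + v_{5} = v_{8} + v_{10}  →  sig = (2;(1,1))
  • {2,7}:  v_{2} + v_{7} = v_{8} + v_{10}  →  sig = (2;(1,1))
  • {5,7}:  v_{5} + v_{7} = v_{8} + 2·v_{10}  →  sig = (2;(1,2))
  • {3,5,9}:  v_{3} + v_{5} + v_{9} = v_{0}  →  sig = (3;(1))
  • {3,8,9,10}:  v_{3} + v_{8} + v_{9} + v_{10} = 0  →  sig = (4;())
  • {3,7,8,9}:  v_{3} + v_{7} + v_{8} + v_{9} = v_{1}  →  sig = (4;(1))

Sorted signature multiset PRS(X):
[(2;()), (2;()), (2;(1)), (2;(1)), (2;(1)), (2;(1)), (2;(1)), (2;(1,1)), (2;(1,1)), (2;(1,2)), (3;(1)), (4;()), (4;(1))]


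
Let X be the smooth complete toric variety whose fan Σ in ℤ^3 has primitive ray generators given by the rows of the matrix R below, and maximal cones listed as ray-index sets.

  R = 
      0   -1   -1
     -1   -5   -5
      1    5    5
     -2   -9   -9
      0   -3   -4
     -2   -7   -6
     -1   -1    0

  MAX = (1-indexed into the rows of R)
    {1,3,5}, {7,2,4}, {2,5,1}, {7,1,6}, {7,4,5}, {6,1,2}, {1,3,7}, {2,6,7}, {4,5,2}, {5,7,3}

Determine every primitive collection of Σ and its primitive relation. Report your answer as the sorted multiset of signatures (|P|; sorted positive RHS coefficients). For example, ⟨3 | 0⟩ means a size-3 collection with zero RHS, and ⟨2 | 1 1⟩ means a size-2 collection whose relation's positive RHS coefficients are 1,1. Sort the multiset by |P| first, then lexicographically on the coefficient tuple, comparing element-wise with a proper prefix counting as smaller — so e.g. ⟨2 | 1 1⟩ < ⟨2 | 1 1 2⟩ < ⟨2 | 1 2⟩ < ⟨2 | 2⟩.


9 minimal non-faces of Δ(Σ) (on 7 rays):

  • {2,3}:  v_{2} + v_{3} = 0  so sig = ⟨2 | 0⟩
  • {3,4}:  v_{3} + v_{4} = v_{5} + v_{7}  so sig = ⟨2 | 1 1⟩
  • {3,6}:  v_{3} + v_{6} = v_{1} + v_{7}  so sig = ⟨2 | 1 1⟩
  • {4,6}:  v_{4} + v_{6} = 3·v_{2} + v_{7}  so sig = ⟨2 | 1 3⟩
  • {1,4}:  v_{1} + v_{4} = 2·v_{2}  so sig = ⟨2 | 2⟩
  • {5,6}:  v_{5} + v_{6} = 2·v_{2}  so sig = ⟨2 | 2⟩
  • {1,2,7}:  v_{1} + v_{2} + v_{7} = v_{6}  so sig = ⟨3 | 1⟩
  • {1,5,7}:  v_{1} + v_{5} + v_{7} = v_{2}  so sig = ⟨3 | 1⟩
  • {2,5,7}:  v_{2} + v_{5} + v_{7} = v_{4}  so sig = ⟨3 | 1⟩

Sorted signature multiset PRS(X):
[⟨2 | 0⟩, ⟨2 | 1 1⟩, ⟨2 | 1 1⟩, ⟨2 | 1 3⟩, ⟨2 | 2⟩, ⟨2 | 2⟩, ⟨3 | 1⟩, ⟨3 | 1⟩, ⟨3 | 1⟩]


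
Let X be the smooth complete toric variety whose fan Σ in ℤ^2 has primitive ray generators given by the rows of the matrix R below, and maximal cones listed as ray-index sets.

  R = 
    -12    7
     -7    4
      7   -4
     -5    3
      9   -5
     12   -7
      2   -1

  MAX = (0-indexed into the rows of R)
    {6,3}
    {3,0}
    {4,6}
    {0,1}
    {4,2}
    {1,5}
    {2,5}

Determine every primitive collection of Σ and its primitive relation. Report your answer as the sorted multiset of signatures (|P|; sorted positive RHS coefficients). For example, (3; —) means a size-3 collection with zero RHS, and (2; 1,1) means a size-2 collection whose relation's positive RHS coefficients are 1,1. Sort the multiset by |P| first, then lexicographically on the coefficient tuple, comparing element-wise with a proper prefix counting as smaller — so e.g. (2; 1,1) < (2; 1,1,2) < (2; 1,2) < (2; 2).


Primitive collections (14):

  {0,5}:  v_{0} + v_{5} = 0  ⟹  sig = (2; —)
  {1,2}:  v_{1} + v_{2} = 0  ⟹  sig = (2; —)
  {0,2}:  v_{0} + v_{2} = v_{3}  ⟹  sig = (2; 1)
  {1,3}:  v_{1} + v_{3} = v_{0}  ⟹  sig = (2; 1)
  {1,4}:  v_{1} + v_{4} = v_{6}  ⟹  sig = (2; 1)
  {1,6}:  v_{1} + v_{6} = v_{3}  ⟹  sig = (2; 1)
  {2,3}:  v_{2} + v_{3} = v_{6}  ⟹  sig = (2; 1)
  {2,6}:  v_{2} + v_{6} = v_{4}  ⟹  sig = (2; 1)
  {3,5}:  v_{3} + v_{5} = v_{2}  ⟹  sig = (2; 1)
  {0,4}:  v_{0} + v_{4} = v_{3} + v_{6}  ⟹  sig = (2; 1,1)
  {0,6}:  v_{0} + v_{6} = 2·v_{3}  ⟹  sig = (2; 2)
  {3,4}:  v_{3} + v_{4} = 2·v_{6}  ⟹  sig = (2; 2)
  {5,6}:  v_{5} + v_{6} = 2·v_{2}  ⟹  sig = (2; 2)
  {4,5}:  v_{4} + v_{5} = 3·v_{2}  ⟹  sig = (2; 3)

so the primitive-relation signature multiset is
{ (2; —) ×2,  (2; 1) ×7,  (2; 1,1),  (2; 2) ×3,  (2; 3) }


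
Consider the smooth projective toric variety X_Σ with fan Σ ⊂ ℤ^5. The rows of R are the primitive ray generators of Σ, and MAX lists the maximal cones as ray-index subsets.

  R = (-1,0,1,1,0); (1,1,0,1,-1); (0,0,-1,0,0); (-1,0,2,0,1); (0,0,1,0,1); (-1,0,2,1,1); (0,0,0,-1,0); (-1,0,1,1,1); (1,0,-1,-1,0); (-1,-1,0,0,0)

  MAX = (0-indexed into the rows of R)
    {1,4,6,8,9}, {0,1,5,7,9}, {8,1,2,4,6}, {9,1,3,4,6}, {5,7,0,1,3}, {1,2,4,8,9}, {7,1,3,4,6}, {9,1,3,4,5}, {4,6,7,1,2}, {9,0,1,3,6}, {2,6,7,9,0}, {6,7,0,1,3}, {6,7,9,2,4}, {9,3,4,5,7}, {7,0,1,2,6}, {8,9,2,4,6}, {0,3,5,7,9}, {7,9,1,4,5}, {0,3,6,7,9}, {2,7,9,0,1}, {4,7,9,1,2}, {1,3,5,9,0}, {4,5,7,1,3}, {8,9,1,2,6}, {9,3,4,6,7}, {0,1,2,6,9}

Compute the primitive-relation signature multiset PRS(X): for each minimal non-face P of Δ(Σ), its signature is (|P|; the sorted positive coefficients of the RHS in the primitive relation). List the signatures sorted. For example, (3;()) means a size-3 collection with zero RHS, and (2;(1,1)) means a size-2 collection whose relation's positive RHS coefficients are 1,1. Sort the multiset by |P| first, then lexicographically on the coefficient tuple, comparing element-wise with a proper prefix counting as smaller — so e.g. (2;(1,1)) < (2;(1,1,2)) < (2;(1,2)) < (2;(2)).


|primitive collections| = 11. Relations:

  P={0,8}:  v_{0} + v_{8} = 0  →  sig = (2;())
  P={0,4}:  v_{0} + v_{4} = v_{5}  →  sig = (2;(1))
  P={2,5}:  v_{2} + v_{5} = v_{7}  →  sig = (2;(1))
  P={5,6}:  v_{5} + v_{6} = v_{3}  →  sig = (2;(1))
  P={5,8}:  v_{5} + v_{8} = v_{4}  →  sig = (2;(1))
  P={2,3}:  v_{2} + v_{3} = v_{6} + v_{7}  →  sig = (2;(1,1))
  P={3,8}:  v_{3} + v_{8} = v_{4} + v_{6}  →  sig = (2;(1,1))
  P={7,8}:  v_{7} + v_{8} = v_{2} + v_{4}  →  sig = (2;(1,1))
  P={1,6,7,9}:  v_{1} + v_{6} + v_{7} + v_{9} = v_{0}  →  sig = (4;(1))
  P={1,3,7,9}:  v_{1} + v_{3} + v_{7} + v_{9} = v_{0} + v_{5}  →  sig = (4;(1,1))
  P={1,2,4,6,9}:  v_{1} + v_{2} + v_{4} + v_{6} + v_{9} = 0  →  sig = (5;())

Signatures (|P|; sorted positive RHS coefficients), sorted:
    (2;())
    (2;(1))
    (2;(1))
    (2;(1))
    (2;(1))
    (2;(1,1))
    (2;(1,1))
    (2;(1,1))
    (4;(1))
    (4;(1,1))
    (5;())


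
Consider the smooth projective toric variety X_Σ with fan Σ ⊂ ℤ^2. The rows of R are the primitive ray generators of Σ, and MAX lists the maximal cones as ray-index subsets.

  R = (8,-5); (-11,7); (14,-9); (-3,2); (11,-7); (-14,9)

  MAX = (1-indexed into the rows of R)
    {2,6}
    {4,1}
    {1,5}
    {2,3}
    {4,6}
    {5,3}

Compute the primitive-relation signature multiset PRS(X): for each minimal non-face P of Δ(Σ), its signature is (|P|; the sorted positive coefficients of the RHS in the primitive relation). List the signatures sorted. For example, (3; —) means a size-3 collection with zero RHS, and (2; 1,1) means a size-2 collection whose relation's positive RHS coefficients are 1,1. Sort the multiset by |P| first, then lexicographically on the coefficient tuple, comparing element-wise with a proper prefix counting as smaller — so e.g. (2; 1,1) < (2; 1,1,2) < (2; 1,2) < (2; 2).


The 9 primitive collections of Σ (r=6, n=2):

  P = {2,5}:  v_{2} + v_{5} = 0  ⇒ sig = (2; —)
  P = {3,6}:  v_{3} + v_{6} = 0  ⇒ sig = (2; —)
  P = {1,2}:  v_{1} + v_{2} = v_{4}  ⇒ sig = (2; 1)
  P = {2,4}:  v_{2} + v_{4} = v_{6}  ⇒ sig = (2; 1)
  P = {3,4}:  v_{3} + v_{4} = v_{5}  ⇒ sig = (2; 1)
  P = {4,5}:  v_{4} + v_{5} = v_{1}  ⇒ sig = (2; 1)
  P = {5,6}:  v_{5} + v_{6} = v_{4}  ⇒ sig = (2; 1)
  P = {1,3}:  v_{1} + v_{3} = 2·v_{5}  ⇒ sig = (2; 2)
  P = {1,6}:  v_{1} + v_{6} = 2·v_{4}  ⇒ sig = (2; 2)

Sorted signature multiset PRS(X):
    (2; —)
    (2; —)
    (2; 1)
    (2; 1)
    (2; 1)
    (2; 1)
    (2; 1)
    (2; 2)
    (2; 2)


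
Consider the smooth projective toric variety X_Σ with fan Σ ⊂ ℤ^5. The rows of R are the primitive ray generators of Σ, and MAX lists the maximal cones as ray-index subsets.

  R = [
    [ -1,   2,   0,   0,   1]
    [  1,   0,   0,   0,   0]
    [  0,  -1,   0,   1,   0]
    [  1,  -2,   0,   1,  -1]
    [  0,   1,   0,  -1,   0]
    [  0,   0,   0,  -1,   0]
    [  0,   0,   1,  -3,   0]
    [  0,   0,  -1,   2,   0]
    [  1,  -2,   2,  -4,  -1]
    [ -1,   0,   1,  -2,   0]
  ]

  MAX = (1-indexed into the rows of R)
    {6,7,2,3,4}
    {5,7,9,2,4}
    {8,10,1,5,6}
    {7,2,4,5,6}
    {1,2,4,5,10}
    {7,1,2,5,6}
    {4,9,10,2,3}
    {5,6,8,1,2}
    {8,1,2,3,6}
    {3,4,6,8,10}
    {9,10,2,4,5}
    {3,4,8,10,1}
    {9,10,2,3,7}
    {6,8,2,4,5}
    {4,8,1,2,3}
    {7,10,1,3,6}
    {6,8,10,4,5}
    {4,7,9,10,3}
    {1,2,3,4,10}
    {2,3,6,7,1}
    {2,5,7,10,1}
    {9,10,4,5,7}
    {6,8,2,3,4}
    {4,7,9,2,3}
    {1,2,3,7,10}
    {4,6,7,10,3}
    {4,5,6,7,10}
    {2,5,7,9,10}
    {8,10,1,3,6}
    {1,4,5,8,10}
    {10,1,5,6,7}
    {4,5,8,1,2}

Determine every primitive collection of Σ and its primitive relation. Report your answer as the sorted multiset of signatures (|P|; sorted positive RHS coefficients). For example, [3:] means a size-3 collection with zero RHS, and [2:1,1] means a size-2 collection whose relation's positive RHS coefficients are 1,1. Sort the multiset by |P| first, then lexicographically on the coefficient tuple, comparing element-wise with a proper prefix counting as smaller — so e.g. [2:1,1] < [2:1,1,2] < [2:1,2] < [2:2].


Primitive collections (10):

  P={3,5}:  v_{3} + v_{5} = 0  ⟹  sig = [2:]
  P={7,8}:  v_{7} + v_{8} = v_{6}  ⟹  sig = [2:1]
  P={8,9}:  v_{8} + v_{9} = v_{4} + v_{7}  ⟹  sig = [2:1,1]
  P={6,9}:  v_{6} + v_{9} = v_{4} + 2·v_{7}  ⟹  sig = [2:1,2]
  P={1,9}:  v_{1} + v_{9} = 2·v_{2} + 2·v_{10}  ⟹  sig = [2:2,2]
  P={1,4,6}:  v_{1} + v_{4} + v_{6} = 0  ⟹  sig = [3:]
  P={2,8,10}:  v_{2} + v_{8} + v_{10} = 0  ⟹  sig = [3:]
  P={2,6,10}:  v_{2} + v_{6} + v_{10} = v_{7}  ⟹  sig = [3:1]
  P={1,4,7}:  v_{1} + v_{4} + v_{7} = v_{2} + v_{10}  ⟹  sig = [3:1,1]
  P={2,4,7,10}:  v_{2} + v_{4} + v_{7} + v_{10} = v_{9}  ⟹  sig = [4:1]

Hence PRS(X_Σ) =
    [2:]
    [2:1]
    [2:1,1]
    [2:1,2]
    [2:2,2]
    [3:]
    [3:]
    [3:1]
    [3:1,1]
    [4:1]


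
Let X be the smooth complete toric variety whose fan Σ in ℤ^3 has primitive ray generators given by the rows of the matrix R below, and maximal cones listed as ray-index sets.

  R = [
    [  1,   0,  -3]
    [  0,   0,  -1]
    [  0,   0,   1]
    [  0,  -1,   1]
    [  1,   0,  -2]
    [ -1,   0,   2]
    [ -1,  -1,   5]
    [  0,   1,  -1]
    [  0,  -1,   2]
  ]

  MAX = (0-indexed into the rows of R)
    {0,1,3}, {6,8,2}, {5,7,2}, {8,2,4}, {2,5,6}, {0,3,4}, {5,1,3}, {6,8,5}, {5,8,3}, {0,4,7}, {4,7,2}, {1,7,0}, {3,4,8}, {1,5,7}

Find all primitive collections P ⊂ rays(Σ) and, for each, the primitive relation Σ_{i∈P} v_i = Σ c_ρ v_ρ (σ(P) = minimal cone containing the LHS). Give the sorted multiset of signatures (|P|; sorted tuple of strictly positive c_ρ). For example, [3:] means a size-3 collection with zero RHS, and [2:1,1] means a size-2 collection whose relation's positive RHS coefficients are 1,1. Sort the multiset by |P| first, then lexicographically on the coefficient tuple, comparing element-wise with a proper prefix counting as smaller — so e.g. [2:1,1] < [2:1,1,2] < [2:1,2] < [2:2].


16 collections generate NE(X_Σ); each relation:

  P = {1,2}:  v_{1} + v_{2} = 0  so sig = [2:]
  P = {3,7}:  v_{3} + v_{7} = 0  so sig = [2:]
  P = {4,5}:  v_{4} + v_{5} = 0  so sig = [2:]
  P = {0,2}:  v_{0} + v_{2} = v_{4}  so sig = [2:1]
  P = {0,5}:  v_{0} + v_{5} = v_{1}  so sig = [2:1]
  P = {0,6}:  v_{0} + v_{6} = v_{8}  so sig = [2:1]
  P = {1,4}:  v_{1} + v_{4} = v_{0}  so sig = [2:1]
  P = {1,8}:  v_{1} + v_{8} = v_{3}  so sig = [2:1]
  P = {2,3}:  v_{2} + v_{3} = v_{8}  so sig = [2:1]
  P = {7,8}:  v_{7} + v_{8} = v_{2}  so sig = [2:1]
  P = {0,8}:  v_{0} + v_{8} = v_{3} + v_{4}  so sig = [2:1,1]
  P = {1,6}:  v_{1} + v_{6} = v_{5} + v_{8}  so sig = [2:1,1]
  P = {4,6}:  v_{4} + v_{6} = v_{2} + v_{8}  so sig = [2:1,1]
  P = {3,6}:  v_{3} + v_{6} = v_{5} + 2·v_{8}  so sig = [2:1,2]
  P = {6,7}:  v_{6} + v_{7} = 2·v_{2} + v_{5}  so sig = [2:1,2]
  P = {2,5,8}:  v_{2} + v_{5} + v_{8} = v_{6}  so sig = [3:1]

Signatures (|P|; sorted positive RHS coefficients), sorted:
{ [2:] ×3,  [2:1] ×7,  [2:1,1] ×3,  [2:1,2] ×2,  [3:1] }


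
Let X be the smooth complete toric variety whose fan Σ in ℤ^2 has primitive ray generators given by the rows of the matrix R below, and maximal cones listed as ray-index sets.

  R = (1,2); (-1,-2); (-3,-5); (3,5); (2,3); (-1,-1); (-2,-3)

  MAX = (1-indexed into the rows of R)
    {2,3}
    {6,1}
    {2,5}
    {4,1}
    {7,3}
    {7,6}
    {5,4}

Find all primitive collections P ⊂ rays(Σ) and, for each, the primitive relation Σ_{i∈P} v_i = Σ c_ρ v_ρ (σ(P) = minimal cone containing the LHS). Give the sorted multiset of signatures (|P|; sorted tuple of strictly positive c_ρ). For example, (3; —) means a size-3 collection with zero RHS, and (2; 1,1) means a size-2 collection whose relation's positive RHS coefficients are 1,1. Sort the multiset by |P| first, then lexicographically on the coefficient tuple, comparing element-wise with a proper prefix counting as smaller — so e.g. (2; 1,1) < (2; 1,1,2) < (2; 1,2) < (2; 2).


The 14 primitive collections of Σ (r=7, n=2):

  P={1,2}:  v_{1} + v_{2} = 0  ⇒ sig = (2; —)
  P={3,4}:  v_{3} + v_{4} = 0  ⇒ sig = (2; —)
  P={5,7}:  v_{5} + v_{7} = 0  ⇒ sig = (2; —)
  P={1,3}:  v_{1} + v_{3} = v_{7}  ⇒ sig = (2; 1)
  P={1,5}:  v_{1} + v_{5} = v_{4}  ⇒ sig = (2; 1)
  P={1,7}:  v_{1} + v_{7} = v_{6}  ⇒ sig = (2; 1)
  P={2,4}:  v_{2} + v_{4} = v_{5}  ⇒ sig = (2; 1)
  P={2,6}:  v_{2} + v_{6} = v_{7}  ⇒ sig = (2; 1)
  P={2,7}:  v_{2} + v_{7} = v_{3}  ⇒ sig = (2; 1)
  P={3,5}:  v_{3} + v_{5} = v_{2}  ⇒ sig = (2; 1)
  P={4,7}:  v_{4} + v_{7} = v_{1}  ⇒ sig = (2; 1)
  P={5,6}:  v_{5} + v_{6} = v_{1}  ⇒ sig = (2; 1)
  P={3,6}:  v_{3} + v_{6} = 2·v_{7}  ⇒ sig = (2; 2)
  P={4,6}:  v_{4} + v_{6} = 2·v_{1}  ⇒ sig = (2; 2)

Signatures (|P|; sorted positive RHS coefficients), sorted:
    |P|=2: 14 collections, coeffs (), (), (), (1), (1), (1), (1), (1), (1), (1), (1), (1), (2), (2)


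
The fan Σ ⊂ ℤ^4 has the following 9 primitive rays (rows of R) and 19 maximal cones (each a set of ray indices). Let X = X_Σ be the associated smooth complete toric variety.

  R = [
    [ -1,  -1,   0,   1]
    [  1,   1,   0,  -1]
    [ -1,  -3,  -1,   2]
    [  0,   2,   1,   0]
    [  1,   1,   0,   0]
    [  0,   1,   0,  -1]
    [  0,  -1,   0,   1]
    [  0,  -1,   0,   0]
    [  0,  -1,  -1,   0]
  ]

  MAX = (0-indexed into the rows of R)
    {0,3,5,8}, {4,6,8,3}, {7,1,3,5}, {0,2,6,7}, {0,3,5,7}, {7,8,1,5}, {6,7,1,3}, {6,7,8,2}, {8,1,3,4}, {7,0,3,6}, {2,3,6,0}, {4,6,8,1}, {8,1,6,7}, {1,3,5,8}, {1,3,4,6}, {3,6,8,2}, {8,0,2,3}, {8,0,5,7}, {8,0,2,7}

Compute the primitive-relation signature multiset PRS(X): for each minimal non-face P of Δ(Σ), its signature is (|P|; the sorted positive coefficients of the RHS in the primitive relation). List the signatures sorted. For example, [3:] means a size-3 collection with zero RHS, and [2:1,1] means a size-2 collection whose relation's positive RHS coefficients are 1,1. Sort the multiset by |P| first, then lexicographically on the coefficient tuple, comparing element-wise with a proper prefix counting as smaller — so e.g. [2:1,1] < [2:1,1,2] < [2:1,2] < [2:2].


Minimal non-faces — 12 found among 9 rays, 19 max cones:

  P={0,1}:  v_{0} + v_{1} = 0  →  sig = [2:]
  P={5,6}:  v_{5} + v_{6} = 0  →  sig = [2:]
  P={1,2}:  v_{1} + v_{2} = v_{6} + v_{8}  →  sig = [2:1,1]
  P={2,5}:  v_{2} + v_{5} = v_{0} + v_{8}  →  sig = [2:1,1]
  P={4,7}:  v_{4} + v_{7} = v_{1} + v_{6}  →  sig = [2:1,1]
  P={0,4}:  v_{0} + v_{4} = v_{3} + v_{6} + v_{8}  →  sig = [2:1,1,1]
  P={4,5}:  v_{4} + v_{5} = v_{1} + v_{3} + v_{8}  →  sig = [2:1,1,1]
  P={2,4}:  v_{2} + v_{4} = v_{3} + 2·v_{6} + 2·v_{8}  →  sig = [2:1,2,2]
  P={3,7,8}:  v_{3} + v_{7} + v_{8} = 0  →  sig = [3:]
  P={0,6,8}:  v_{0} + v_{6} + v_{8} = v_{2}  →  sig = [3:1]
  P={2,3,7}:  v_{2} + v_{3} + v_{7} = v_{0} + v_{6}  →  sig = [3:1,1]
  P={1,3,6,8}:  v_{1} + v_{3} + v_{6} + v_{8} = v_{4}  →  sig = [4:1]

Signatures (|P|; sorted positive RHS coefficients), sorted:
    [2:]
    [2:]
    [2:1,1]
    [2:1,1]
    [2:1,1]
    [2:1,1,1]
    [2:1,1,1]
    [2:1,2,2]
    [3:]
    [3:1]
    [3:1,1]
    [4:1]


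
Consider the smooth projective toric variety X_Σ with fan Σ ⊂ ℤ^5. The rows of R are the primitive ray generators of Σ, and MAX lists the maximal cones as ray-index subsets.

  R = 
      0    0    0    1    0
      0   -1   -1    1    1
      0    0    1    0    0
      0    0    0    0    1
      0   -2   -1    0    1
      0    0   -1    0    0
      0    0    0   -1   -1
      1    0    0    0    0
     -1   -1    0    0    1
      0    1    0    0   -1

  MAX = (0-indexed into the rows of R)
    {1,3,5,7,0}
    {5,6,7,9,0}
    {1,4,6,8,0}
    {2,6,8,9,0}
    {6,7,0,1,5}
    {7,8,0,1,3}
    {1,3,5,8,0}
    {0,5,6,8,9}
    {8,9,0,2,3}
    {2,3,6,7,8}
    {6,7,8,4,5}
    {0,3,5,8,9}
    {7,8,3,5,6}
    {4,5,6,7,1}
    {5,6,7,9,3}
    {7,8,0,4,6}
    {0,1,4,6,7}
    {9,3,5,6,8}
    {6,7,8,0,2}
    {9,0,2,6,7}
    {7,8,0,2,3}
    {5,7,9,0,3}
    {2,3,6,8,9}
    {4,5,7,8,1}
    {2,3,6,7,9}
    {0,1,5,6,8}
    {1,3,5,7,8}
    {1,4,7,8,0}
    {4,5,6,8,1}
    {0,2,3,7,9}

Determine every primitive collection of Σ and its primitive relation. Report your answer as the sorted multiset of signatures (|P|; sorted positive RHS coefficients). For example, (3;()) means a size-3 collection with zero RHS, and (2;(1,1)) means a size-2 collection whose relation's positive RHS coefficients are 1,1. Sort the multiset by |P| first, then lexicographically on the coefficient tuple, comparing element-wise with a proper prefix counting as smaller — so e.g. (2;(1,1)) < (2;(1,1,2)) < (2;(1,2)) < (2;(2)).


12 minimal non-faces of Δ(Σ) (on 10 rays):

  {2,5}:  v_{2} + v_{5} = 0 ; sig = (2;())
  {1,9}:  v_{1} + v_{9} = v_{0} + v_{5} ; sig = (2;(1,1))
  {4,9}:  v_{4} + v_{9} = v_{1} + v_{6} ; sig = (2;(1,1))
  {1,2}:  v_{1} + v_{2} = v_{0} + v_{7} + v_{8} ; sig = (2;(1,1,1))
  {2,4}:  v_{2} + v_{4} = v_{0} + v_{6} + 2·v_{7} + 2·v_{8} ; sig = (2;(1,1,2,2))
  {3,4}:  v_{3} + v_{4} = v_{5} + 2·v_{7} + 2·v_{8} ; sig = (2;(1,2,2))
  {0,3,6}:  v_{0} + v_{3} + v_{6} = 0 ; sig = (3;())
  {7,8,9}:  v_{7} + v_{8} + v_{9} = 0 ; sig = (3;())
  {1,3,6}:  v_{1} + v_{3} + v_{6} = v_{5} + v_{7} + v_{8} ; sig = (3;(1,1,1))
  {0,4,5}:  v_{0} + v_{4} + v_{5} = 2·v_{1} + v_{6} ; sig = (3;(1,2))
  {0,5,7,8}:  v_{0} + v_{5} + v_{7} + v_{8} = v_{1} ; sig = (4;(1))
  {1,6,7,8}:  v_{1} + v_{6} + v_{7} + v_{8} = v_{4} ; sig = (4;(1))

Signatures (|P|; sorted positive RHS coefficients), sorted:
[(2;()), (2;(1,1)), (2;(1,1)), (2;(1,1,1)), (2;(1,1,2,2)), (2;(1,2,2)), (3;()), (3;()), (3;(1,1,1)), (3;(1,2)), (4;(1)), (4;(1))]


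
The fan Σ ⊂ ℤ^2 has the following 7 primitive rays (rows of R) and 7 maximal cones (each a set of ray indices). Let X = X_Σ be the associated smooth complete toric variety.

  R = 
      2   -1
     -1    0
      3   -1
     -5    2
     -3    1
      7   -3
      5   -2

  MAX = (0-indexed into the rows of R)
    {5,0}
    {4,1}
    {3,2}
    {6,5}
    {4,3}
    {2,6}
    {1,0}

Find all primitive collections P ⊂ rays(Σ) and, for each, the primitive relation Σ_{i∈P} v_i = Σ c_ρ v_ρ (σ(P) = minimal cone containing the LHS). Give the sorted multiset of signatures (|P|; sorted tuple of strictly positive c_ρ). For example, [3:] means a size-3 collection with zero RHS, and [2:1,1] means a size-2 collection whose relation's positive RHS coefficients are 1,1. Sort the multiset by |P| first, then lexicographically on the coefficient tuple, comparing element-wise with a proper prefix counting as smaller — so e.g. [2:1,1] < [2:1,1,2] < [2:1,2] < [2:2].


14 minimal non-faces of Δ(Σ) (on 7 rays):

  {2,4}:  v_{2} + v_{4} = 0 — sig = [2:]
  {3,6}:  v_{3} + v_{6} = 0 — sig = [2:]
  {0,2}:  v_{0} + v_{2} = v_{6} — sig = [2:1]
  {0,3}:  v_{0} + v_{3} = v_{4} — sig = [2:1]
  {0,4}:  v_{0} + v_{4} = v_{1} — sig = [2:1]
  {0,6}:  v_{0} + v_{6} = v_{5} — sig = [2:1]
  {1,2}:  v_{1} + v_{2} = v_{0} — sig = [2:1]
  {3,5}:  v_{3} + v_{5} = v_{0} — sig = [2:1]
  {4,6}:  v_{4} + v_{6} = v_{0} — sig = [2:1]
  {1,3}:  v_{1} + v_{3} = 2·v_{4} — sig = [2:2]
  {1,6}:  v_{1} + v_{6} = 2·v_{0} — sig = [2:2]
  {2,5}:  v_{2} + v_{5} = 2·v_{6} — sig = [2:2]
  {4,5}:  v_{4} + v_{5} = 2·v_{0} — sig = [2:2]
  {1,5}:  v_{1} + v_{5} = 3·v_{0} — sig = [2:3]

Signatures (|P|; sorted positive RHS coefficients), sorted:
[[2:], [2:], [2:1], [2:1], [2:1], [2:1], [2:1], [2:1], [2:1], [2:2], [2:2], [2:2], [2:2], [2:3]]


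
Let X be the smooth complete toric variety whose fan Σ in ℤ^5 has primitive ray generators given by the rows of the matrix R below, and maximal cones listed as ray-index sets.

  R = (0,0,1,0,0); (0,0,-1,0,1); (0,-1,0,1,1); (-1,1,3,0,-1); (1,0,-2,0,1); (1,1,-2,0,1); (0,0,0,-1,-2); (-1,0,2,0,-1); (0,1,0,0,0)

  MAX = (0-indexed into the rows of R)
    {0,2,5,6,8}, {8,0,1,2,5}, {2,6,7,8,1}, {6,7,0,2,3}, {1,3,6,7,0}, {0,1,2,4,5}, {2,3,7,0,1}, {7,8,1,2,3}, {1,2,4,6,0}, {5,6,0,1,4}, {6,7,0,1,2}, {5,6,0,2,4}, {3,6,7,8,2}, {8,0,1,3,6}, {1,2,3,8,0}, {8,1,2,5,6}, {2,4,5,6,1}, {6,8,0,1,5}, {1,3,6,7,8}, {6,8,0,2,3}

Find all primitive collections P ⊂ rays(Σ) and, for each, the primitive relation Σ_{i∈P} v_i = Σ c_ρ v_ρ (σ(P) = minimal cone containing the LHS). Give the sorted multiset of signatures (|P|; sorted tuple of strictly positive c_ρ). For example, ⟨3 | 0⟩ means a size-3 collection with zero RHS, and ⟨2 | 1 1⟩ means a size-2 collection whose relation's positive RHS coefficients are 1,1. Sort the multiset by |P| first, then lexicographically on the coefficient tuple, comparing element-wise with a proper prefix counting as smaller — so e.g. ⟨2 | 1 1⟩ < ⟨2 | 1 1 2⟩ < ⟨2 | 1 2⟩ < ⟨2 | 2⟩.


Σ has 9 primitive collections:

  P={4,7}:  v_{4} + v_{7} = 0  ⟹  sig = ⟨2 | 0⟩
  P={4,8}:  v_{4} + v_{8} = v_{5}  ⟹  sig = ⟨2 | 1⟩
  P={5,7}:  v_{5} + v_{7} = v_{8}  ⟹  sig = ⟨2 | 1⟩
  P={3,4}:  v_{3} + v_{4} = v_{0} + v_{8}  ⟹  sig = ⟨2 | 1 1⟩
  P={3,5}:  v_{3} + v_{5} = v_{0} + 2·v_{8}  ⟹  sig = ⟨2 | 1 2⟩
  P={0,7,8}:  v_{0} + v_{7} + v_{8} = v_{3}  ⟹  sig = ⟨3 | 1⟩
  P={1,2,3,6}:  v_{1} + v_{2} + v_{3} + v_{6} = v_{7}  ⟹  sig = ⟨4 | 1⟩
  P={0,1,2,6,8}:  v_{0} + v_{1} + v_{2} + v_{6} + v_{8} = 0  ⟹  sig = ⟨5 | 0⟩
  P={0,1,2,5,6}:  v_{0} + v_{1} + v_{2} + v_{5} + v_{6} = v_{4}  ⟹  sig = ⟨5 | 1⟩

Signatures (|P|; sorted positive RHS coefficients), sorted:
{ ⟨2 | 0⟩,  ⟨2 | 1⟩ ×2,  ⟨2 | 1 1⟩,  ⟨2 | 1 2⟩,  ⟨3 | 1⟩,  ⟨4 | 1⟩,  ⟨5 | 0⟩,  ⟨5 | 1⟩ }


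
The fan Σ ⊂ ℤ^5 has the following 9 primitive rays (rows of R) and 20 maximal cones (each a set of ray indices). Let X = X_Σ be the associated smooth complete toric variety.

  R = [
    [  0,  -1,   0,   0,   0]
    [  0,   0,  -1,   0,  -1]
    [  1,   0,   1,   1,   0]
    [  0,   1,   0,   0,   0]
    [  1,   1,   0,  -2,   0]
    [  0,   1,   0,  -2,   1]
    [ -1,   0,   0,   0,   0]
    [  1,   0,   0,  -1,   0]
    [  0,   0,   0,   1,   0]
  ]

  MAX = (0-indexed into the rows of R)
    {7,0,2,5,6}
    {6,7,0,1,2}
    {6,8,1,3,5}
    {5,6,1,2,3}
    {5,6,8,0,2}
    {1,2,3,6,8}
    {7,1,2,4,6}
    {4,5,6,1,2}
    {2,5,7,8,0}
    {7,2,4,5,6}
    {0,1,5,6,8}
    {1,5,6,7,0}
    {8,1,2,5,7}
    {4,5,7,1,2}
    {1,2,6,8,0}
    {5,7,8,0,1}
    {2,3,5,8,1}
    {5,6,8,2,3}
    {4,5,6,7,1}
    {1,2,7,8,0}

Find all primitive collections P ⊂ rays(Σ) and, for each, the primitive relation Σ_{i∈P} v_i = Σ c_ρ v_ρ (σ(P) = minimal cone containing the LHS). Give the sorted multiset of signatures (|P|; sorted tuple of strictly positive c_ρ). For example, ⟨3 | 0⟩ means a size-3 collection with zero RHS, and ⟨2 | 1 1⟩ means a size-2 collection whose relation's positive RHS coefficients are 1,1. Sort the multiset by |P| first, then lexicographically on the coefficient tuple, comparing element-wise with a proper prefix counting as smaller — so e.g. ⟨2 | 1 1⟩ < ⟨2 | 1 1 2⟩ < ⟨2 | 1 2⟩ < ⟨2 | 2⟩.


9 minimal non-faces of Δ(Σ) (on 9 rays):

  {0,3}:  v_{0} + v_{3} = 0 ; sig = ⟨2 | 0⟩
  {3,7}:  v_{3} + v_{7} = v_{1} + v_{2} + v_{5} ; sig = ⟨2 | 1 1 1⟩
  {4,8}:  v_{4} + v_{8} = v_{1} + v_{2} + v_{5} ; sig = ⟨2 | 1 1 1⟩
  {0,4}:  v_{0} + v_{4} = v_{6} + 2·v_{7} ; sig = ⟨2 | 1 2⟩
  {3,4}:  v_{3} + v_{4} = 2·v_{1} + 2·v_{2} + 2·v_{5} + v_{6} ; sig = ⟨2 | 1 2 2 2⟩
  {6,7,8}:  v_{6} + v_{7} + v_{8} = 0 ; sig = ⟨3 | 0⟩
  {0,1,2,5}:  v_{0} + v_{1} + v_{2} + v_{5} = v_{7} ; sig = ⟨4 | 1⟩
  {1,2,5,6,7}:  v_{1} + v_{2} + v_{5} + v_{6} + v_{7} = v_{4} ; sig = ⟨5 | 1⟩
  {1,2,5,6,8}:  v_{1} + v_{2} + v_{5} + v_{6} + v_{8} = v_{3} ; sig = ⟨5 | 1⟩

so the primitive-relation signature multiset is
[⟨2 | 0⟩, ⟨2 | 1 1 1⟩, ⟨2 | 1 1 1⟩, ⟨2 | 1 2⟩, ⟨2 | 1 2 2 2⟩, ⟨3 | 0⟩, ⟨4 | 1⟩, ⟨5 | 1⟩, ⟨5 | 1⟩]


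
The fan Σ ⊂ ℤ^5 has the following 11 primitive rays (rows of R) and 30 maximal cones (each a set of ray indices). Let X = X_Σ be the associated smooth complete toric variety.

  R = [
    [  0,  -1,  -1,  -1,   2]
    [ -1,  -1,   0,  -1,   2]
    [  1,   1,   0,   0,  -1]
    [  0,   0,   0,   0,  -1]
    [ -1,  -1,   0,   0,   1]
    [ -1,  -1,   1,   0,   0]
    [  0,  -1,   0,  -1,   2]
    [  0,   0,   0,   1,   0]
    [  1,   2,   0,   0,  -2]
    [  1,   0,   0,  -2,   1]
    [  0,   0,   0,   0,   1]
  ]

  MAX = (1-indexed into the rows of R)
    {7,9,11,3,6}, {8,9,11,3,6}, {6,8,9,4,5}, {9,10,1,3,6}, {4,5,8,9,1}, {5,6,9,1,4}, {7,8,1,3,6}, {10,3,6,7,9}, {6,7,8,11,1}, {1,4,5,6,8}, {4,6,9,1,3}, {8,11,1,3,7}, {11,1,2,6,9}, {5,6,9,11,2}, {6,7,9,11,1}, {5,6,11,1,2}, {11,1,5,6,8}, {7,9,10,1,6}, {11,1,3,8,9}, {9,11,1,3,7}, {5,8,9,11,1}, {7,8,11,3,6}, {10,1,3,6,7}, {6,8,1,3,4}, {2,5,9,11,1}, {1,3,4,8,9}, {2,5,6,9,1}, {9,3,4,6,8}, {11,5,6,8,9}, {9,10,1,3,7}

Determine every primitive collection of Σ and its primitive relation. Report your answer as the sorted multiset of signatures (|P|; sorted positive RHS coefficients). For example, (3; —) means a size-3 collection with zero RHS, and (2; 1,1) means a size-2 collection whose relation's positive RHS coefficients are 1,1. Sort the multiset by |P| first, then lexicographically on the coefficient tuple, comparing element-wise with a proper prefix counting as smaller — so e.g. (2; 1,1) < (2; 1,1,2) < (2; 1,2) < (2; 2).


18 minimal non-faces of Δ(Σ) (on 11 rays):

  P = {3,5}:  v_{3} + v_{5} = 0  ⟹  sig = (2; —)
  P = {4,11}:  v_{4} + v_{11} = 0  ⟹  sig = (2; —)
  P = {2,8}:  v_{2} + v_{8} = v_{5} + v_{11}  ⟹  sig = (2; 1,1)
  P = {8,10}:  v_{8} + v_{10} = v_{3} + v_{7}  ⟹  sig = (2; 1,1)
  P = {4,7}:  v_{4} + v_{7} = v_{1} + v_{3} + v_{6}  ⟹  sig = (2; 1,1,1)
  P = {5,7}:  v_{5} + v_{7} = v_{1} + v_{6} + v_{11}  ⟹  sig = (2; 1,1,1)
  P = {2,3}:  v_{2} + v_{3} = v_{1} + v_{6} + v_{9} + v_{11}  ⟹  sig = (2; 1,1,1,1)
  P = {2,4}:  v_{2} + v_{4} = v_{1} + v_{5} + v_{6} + v_{9}  ⟹  sig = (2; 1,1,1,1)
  P = {5,10}:  v_{5} + v_{10} = v_{1} + v_{6} + v_{7} + v_{9}  ⟹  sig = (2; 1,1,1,1)
  P = {2,10}:  v_{2} + v_{10} = 2·v_{1} + 2·v_{6} + v_{7} + 2·v_{9} + v_{11}  ⟹  sig = (2; 1,1,2,2,2)
  P = {10,11}:  v_{10} + v_{11} = 2·v_{7} + v_{9}  ⟹  sig = (2; 1,2)
  P = {2,7}:  v_{2} + v_{7} = 2·v_{1} + 2·v_{6} + v_{9} + 2·v_{11}  ⟹  sig = (2; 1,2,2,2)
  P = {4,10}:  v_{4} + v_{10} = 2·v_{1} + 2·v_{3} + 2·v_{6} + v_{9}  ⟹  sig = (2; 1,2,2,2)
  P = {7,8,9}:  v_{7} + v_{8} + v_{9} = v_{3} + v_{11}  ⟹  sig = (3; 1,1)
  P = {1,6,8,9}:  v_{1} + v_{6} + v_{8} + v_{9} = 0  ⟹  sig = (4; —)
  P = {1,3,6,11}:  v_{1} + v_{3} + v_{6} + v_{11} = v_{7}  ⟹  sig = (4; 1)
  P = {1,3,6,7,9}:  v_{1} + v_{3} + v_{6} + v_{7} + v_{9} = v_{10}  ⟹  sig = (5; 1)
  P = {1,5,6,9,11}:  v_{1} + v_{5} + v_{6} + v_{9} + v_{11} = v_{2}  ⟹  sig = (5; 1)

Hence PRS(X_Σ) =
[(2; —), (2; —), (2; 1,1), (2; 1,1), (2; 1,1,1), (2; 1,1,1), (2; 1,1,1,1), (2; 1,1,1,1), (2; 1,1,1,1), (2; 1,1,2,2,2), (2; 1,2), (2; 1,2,2,2), (2; 1,2,2,2), (3; 1,1), (4; —), (4; 1), (5; 1), (5; 1)]
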